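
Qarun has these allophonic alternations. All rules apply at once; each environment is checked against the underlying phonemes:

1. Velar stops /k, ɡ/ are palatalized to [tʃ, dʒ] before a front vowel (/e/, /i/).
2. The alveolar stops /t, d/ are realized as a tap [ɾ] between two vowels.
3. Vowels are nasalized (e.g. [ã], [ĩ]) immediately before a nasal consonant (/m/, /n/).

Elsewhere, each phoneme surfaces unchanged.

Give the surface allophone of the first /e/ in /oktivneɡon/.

[e]

/e/ (between /n/ and /ɡ/) fails the environment for rule 3, so it stays [e].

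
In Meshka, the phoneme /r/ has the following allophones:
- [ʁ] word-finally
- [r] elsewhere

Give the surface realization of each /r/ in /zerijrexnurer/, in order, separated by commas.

Occurrence 1 (position 3): no conditioning environment matches → elsewhere allophone [r].
Occurrence 2 (position 6): no conditioning environment matches → elsewhere allophone [r].
Occurrence 3 (position 11): no conditioning environment matches → elsewhere allophone [r].
Occurrence 4 (position 13): word-finally → [ʁ].

[r], [r], [r], [ʁ]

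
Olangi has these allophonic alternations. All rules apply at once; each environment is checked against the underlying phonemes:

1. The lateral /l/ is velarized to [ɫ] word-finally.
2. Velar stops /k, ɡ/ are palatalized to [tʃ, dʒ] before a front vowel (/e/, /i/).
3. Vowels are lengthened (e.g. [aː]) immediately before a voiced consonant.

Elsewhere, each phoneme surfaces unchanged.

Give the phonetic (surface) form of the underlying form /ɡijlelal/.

[dʒiːjleːlaːɫ]

/ɡ/ meets the environment for rule 2 (before a front vowel) → [dʒ].
Rule 3 applies to /i/ (between /ɡ/ and /j/: before a voiced consonant) → [iː].
/j/ stays [j].
/l/ (between /j/ and /e/) fails the environment for rule 1, so it stays [l].
/e/ meets the environment for rule 3 (before a voiced consonant) → [eː].
/l/ (between /e/ and /a/) fails the environment for rule 1, so it stays [l].
Rule 3 applies to /a/ (between /l/ and /l/: before a voiced consonant) → [aː].
/l/ meets the environment for rule 1 (word-finally) → [ɫ].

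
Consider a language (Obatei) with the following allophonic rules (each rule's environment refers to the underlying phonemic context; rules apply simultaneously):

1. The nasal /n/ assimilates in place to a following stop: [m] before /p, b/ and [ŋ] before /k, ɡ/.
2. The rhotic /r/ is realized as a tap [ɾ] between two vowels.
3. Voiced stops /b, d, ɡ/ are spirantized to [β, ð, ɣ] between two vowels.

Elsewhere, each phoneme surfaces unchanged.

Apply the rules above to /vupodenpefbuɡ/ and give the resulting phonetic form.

[vupoðempefbuɡ]

/v/ stays [v].
/u/ (between /v/ and /p/) is unaffected → [u].
/p/ stays [p].
/o/ — not in any rule's target class → [o].
Rule 3 applies to /d/ (between /o/ and /e/: between two vowels) → [ð].
/e/ — not in any rule's target class → [e].
/n/ — between /e/ and /p/, before a labial or velar stop — surfaces as [m] (rule 1).
/p/ — not in any rule's target class → [p].
/e/ — not in any rule's target class → [e].
/f/ (between /e/ and /b/) is unaffected → [f].
/b/ (between /f/ and /u/): rule 3 targets it, but not between two vowels → unchanged [b].
/u/ stays [u].
/ɡ/ — word-final; rule 3 does not apply here → [ɡ].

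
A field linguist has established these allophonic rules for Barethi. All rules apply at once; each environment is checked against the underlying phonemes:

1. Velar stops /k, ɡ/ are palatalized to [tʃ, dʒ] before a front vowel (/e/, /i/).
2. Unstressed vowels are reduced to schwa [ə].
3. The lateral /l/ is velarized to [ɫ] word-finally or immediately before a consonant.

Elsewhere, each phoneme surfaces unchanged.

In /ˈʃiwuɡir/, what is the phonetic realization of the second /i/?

[ə]

Rule 2 applies to /i/ (between /ɡ/ and /r/: in an unstressed syllable) → [ə].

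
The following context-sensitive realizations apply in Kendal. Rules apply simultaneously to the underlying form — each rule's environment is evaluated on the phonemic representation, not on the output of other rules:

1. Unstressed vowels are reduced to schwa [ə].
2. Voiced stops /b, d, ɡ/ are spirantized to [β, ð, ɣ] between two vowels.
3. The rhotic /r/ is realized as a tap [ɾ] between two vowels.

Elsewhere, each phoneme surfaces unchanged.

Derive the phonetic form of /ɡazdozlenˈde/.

[ɡəzdəzlənˈde]

/ɡ/ — word-initial; rule 2 does not apply here → [ɡ].
/a/ (between /ɡ/ and /z/) occurs in an unstressed syllable → [ə] by rule 1.
/z/ — not in any rule's target class → [z].
/d/ (between /z/ and /o/) fails the environment for rule 2, so it stays [d].
/o/ (between /d/ and /z/): in an unstressed syllable, so rule 1 applies → [ə].
/z/ stays [z].
/l/ — not in any rule's target class → [l].
/e/ meets the environment for rule 1 (in an unstressed syllable) → [ə].
/n/ — not in any rule's target class → [n].
/d/ (between /n/ and /e/) fails the environment for rule 2, so it stays [d].
/e/ (word-final) is in the target of rule 1 but the environment (in an unstressed syllable) is not met → [e].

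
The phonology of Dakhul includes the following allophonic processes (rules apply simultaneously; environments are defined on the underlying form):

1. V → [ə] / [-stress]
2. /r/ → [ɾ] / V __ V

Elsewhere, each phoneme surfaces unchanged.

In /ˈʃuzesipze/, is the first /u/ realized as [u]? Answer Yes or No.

/u/ (between /ʃ/ and /z/): rule 1 targets it, but not in an unstressed syllable → unchanged [u].
The actual realization is [u], which matches [u].

Yes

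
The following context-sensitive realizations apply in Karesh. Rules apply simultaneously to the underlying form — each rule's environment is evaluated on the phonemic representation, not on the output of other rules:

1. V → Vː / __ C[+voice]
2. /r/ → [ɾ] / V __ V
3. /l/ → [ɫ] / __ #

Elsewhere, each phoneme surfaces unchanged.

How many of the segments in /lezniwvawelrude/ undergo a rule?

Segments that undergo a rule: /e/ → [eː] (rule 1); /i/ → [iː] (rule 1); /a/ → [aː] (rule 1); /e/ → [eː] (rule 1); /u/ → [uː] (rule 1).
All other segments surface unchanged.

5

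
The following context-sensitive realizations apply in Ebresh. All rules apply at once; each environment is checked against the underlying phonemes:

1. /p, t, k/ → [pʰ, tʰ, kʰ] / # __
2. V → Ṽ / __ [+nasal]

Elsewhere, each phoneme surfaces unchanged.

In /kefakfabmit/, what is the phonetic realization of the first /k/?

/k/ — word-initial, word-initially — surfaces as [kʰ] (rule 1).

[kʰ]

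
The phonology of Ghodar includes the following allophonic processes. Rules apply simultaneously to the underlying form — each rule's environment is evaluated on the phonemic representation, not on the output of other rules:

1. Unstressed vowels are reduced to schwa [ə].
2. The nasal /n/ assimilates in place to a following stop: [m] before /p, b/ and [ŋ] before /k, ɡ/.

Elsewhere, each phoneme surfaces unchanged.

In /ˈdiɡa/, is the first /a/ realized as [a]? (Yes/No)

/a/ (word-final): in an unstressed syllable, so rule 1 applies → [ə].
The actual realization is [ə], not [a].

No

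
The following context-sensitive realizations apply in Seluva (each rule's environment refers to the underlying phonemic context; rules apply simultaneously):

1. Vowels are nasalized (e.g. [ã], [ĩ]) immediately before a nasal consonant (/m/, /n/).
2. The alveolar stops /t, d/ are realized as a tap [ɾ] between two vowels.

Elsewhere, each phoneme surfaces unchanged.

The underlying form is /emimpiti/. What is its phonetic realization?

Rule 1 applies to /e/ (word-initial: before a nasal consonant) → [ẽ].
/m/ stays [m].
/i/ meets the environment for rule 1 (before a nasal consonant) → [ĩ].
/m/ (between /i/ and /p/) is unaffected → [m].
/p/ — not in any rule's target class → [p].
/i/ (between /p/ and /t/) is in the target of rule 1 but the environment (before a nasal consonant) is not met → [i].
/t/ (between /i/ and /i/) occurs between two vowels → [ɾ] by rule 2.
/i/ (word-final): rule 1 targets it, but not before a nasal consonant → unchanged [i].

[ẽmĩmpiɾi]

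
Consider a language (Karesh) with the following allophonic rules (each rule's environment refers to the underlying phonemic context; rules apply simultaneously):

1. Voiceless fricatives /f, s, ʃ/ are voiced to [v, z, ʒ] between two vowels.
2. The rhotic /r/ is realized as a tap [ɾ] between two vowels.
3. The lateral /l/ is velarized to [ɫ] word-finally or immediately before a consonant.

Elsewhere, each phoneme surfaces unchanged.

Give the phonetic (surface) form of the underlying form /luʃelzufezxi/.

/l/ (word-initial): rule 3 targets it, but not word-finally or immediately before a consonant → unchanged [l].
/ʃ/ (between /u/ and /e/): between two vowels, so rule 1 applies → [ʒ].
/l/ meets the environment for rule 3 (word-finally or immediately before a consonant) → [ɫ].
/f/ — between /u/ and /e/, between two vowels — surfaces as [v] (rule 1).

[luʒeɫzuvezxi]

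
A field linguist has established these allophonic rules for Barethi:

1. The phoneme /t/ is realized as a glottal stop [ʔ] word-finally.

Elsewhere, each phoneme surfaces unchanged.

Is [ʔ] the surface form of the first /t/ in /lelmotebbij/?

No

/t/ (between /o/ and /e/) fails the environment for rule 1, so it stays [t].
The actual realization is [t], not [ʔ].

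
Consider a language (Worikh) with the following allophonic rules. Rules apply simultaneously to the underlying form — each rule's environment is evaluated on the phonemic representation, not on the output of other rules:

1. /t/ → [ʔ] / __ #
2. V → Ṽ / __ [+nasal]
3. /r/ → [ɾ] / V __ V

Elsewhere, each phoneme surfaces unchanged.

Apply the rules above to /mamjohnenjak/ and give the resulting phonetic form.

[mãmjohnẽnjak]

/m/ — not in any rule's target class → [m].
Rule 2 applies to /a/ (between /m/ and /m/: before a nasal consonant) → [ã].
/m/ (between /a/ and /j/): no rule targets it → [m].
/j/ — not in any rule's target class → [j].
/o/ (between /j/ and /h/) fails the environment for rule 2, so it stays [o].
/h/ — not in any rule's target class → [h].
/n/ (between /h/ and /e/) is unaffected → [n].
/e/ meets the environment for rule 2 (before a nasal consonant) → [ẽ].
/n/ (between /e/ and /j/) is unaffected → [n].
/j/ stays [j].
/a/ — between /j/ and /k/; rule 2 does not apply here → [a].
/k/ (word-final) is unaffected → [k].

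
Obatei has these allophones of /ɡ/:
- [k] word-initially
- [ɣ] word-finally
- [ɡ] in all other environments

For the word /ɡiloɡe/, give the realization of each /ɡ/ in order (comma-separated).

[k], [ɡ]

Occurrence 1 (position 1): word-initially → [k].
Occurrence 2 (position 5): no conditioning environment matches → elsewhere allophone [ɡ].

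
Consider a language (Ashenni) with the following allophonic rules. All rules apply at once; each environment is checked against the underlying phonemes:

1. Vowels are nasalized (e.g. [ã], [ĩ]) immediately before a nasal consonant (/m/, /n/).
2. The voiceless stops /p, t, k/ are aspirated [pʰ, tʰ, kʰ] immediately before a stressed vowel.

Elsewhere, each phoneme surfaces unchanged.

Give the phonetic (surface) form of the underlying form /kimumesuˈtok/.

[kĩmũmesuˈtʰok]

/k/ — word-initial; rule 2 does not apply here → [k].
/i/ (between /k/ and /m/): before a nasal consonant, so rule 1 applies → [ĩ].
/u/ (between /m/ and /m/): before a nasal consonant, so rule 1 applies → [ũ].
/e/ (between /m/ and /s/): rule 1 targets it, but not before a nasal consonant → unchanged [e].
/u/ — between /s/ and /t/; rule 1 does not apply here → [u].
/t/ (between /u/ and /o/) occurs immediately before a stressed vowel → [tʰ] by rule 2.
/o/ (between /t/ and /k/): rule 1 targets it, but not before a nasal consonant → unchanged [o].
/k/ (word-final): rule 2 targets it, but not immediately before a stressed vowel → unchanged [k].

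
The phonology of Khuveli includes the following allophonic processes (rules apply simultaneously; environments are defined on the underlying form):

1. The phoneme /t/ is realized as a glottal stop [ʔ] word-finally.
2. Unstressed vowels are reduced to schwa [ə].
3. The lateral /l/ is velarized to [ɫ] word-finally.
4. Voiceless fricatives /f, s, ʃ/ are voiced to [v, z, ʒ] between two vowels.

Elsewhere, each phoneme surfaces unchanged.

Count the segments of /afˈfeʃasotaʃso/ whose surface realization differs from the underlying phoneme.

7

Segments that undergo a rule: /a/ → [ə] (rule 2); /ʃ/ → [ʒ] (rule 4); /a/ → [ə] (rule 2); /s/ → [z] (rule 4); /o/ → [ə] (rule 2); /a/ → [ə] (rule 2); /o/ → [ə] (rule 2).
All other segments surface unchanged.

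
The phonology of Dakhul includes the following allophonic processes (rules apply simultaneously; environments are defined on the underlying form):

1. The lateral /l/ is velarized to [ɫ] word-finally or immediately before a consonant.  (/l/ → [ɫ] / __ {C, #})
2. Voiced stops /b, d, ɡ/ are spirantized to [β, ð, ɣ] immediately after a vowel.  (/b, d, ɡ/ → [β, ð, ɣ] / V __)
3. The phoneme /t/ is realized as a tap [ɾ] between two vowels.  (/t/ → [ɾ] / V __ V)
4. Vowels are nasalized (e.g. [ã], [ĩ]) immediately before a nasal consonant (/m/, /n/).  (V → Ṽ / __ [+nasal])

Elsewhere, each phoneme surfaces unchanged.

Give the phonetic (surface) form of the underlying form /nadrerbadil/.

/a/ — between /n/ and /d/; rule 4 does not apply here → [a].
/d/ (between /a/ and /r/) occurs immediately after a vowel → [ð] by rule 2.
/e/ (between /r/ and /r/) fails the environment for rule 4, so it stays [e].
/b/ — between /r/ and /a/; rule 2 does not apply here → [b].
/a/ (between /b/ and /d/): rule 4 targets it, but not before a nasal consonant → unchanged [a].
/d/ meets the environment for rule 2 (immediately after a vowel) → [ð].
/i/ (between /d/ and /l/): rule 4 targets it, but not before a nasal consonant → unchanged [i].
/l/ — word-final, word-finally or immediately before a consonant — surfaces as [ɫ] (rule 1).

[naðrerbaðiɫ]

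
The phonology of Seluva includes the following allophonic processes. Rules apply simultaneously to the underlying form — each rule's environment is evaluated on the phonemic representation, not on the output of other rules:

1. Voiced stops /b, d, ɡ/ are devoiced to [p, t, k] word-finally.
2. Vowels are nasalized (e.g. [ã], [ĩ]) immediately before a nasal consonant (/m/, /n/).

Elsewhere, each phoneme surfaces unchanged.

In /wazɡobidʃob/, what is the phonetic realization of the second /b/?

/b/ — word-final, word-finally — surfaces as [p] (rule 1).

[p]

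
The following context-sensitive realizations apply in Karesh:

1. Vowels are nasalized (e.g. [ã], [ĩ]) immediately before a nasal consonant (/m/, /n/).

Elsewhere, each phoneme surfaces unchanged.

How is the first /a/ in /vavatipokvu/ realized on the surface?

/a/ (between /v/ and /v/): rule 1 targets it, but not before a nasal consonant → unchanged [a].

[a]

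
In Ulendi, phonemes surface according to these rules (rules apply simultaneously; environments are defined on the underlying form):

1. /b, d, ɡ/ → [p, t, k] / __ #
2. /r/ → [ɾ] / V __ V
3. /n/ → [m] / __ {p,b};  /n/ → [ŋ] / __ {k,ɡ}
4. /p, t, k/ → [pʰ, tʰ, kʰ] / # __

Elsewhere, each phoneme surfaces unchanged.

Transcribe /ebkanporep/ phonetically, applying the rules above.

/b/ (between /e/ and /k/) is in the target of rule 1 but the environment (word-finally) is not met → [b].
/k/ (between /b/ and /a/): rule 4 targets it, but not word-initially → unchanged [k].
/n/ (between /a/ and /p/) occurs before a labial or velar stop → [m] by rule 3.
/p/ (between /n/ and /o/) is in the target of rule 4 but the environment (word-initially) is not met → [p].
/r/ (between /o/ and /e/): between two vowels, so rule 2 applies → [ɾ].
/p/ (word-final) is in the target of rule 4 but the environment (word-initially) is not met → [p].

[ebkampoɾep]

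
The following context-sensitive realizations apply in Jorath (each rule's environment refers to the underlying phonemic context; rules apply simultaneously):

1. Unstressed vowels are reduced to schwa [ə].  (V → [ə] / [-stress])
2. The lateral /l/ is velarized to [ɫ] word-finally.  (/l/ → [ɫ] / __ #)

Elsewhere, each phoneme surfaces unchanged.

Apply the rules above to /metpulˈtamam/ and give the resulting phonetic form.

[mətpəlˈtaməm]

/e/ (between /m/ and /t/): in an unstressed syllable, so rule 1 applies → [ə].
/u/ meets the environment for rule 1 (in an unstressed syllable) → [ə].
/l/ (between /u/ and /t/): rule 2 targets it, but not word-finally → unchanged [l].
/a/ (between /t/ and /m/) is in the target of rule 1 but the environment (in an unstressed syllable) is not met → [a].
Rule 1 applies to /a/ (between /m/ and /m/: in an unstressed syllable) → [ə].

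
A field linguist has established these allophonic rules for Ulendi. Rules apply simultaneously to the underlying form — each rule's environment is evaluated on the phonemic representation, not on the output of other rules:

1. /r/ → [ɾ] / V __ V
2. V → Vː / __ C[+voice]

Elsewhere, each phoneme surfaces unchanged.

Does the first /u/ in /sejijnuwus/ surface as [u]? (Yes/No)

Rule 2 applies to /u/ (between /n/ and /w/: before a voiced consonant) → [uː].
The actual realization is [uː], not [u].

No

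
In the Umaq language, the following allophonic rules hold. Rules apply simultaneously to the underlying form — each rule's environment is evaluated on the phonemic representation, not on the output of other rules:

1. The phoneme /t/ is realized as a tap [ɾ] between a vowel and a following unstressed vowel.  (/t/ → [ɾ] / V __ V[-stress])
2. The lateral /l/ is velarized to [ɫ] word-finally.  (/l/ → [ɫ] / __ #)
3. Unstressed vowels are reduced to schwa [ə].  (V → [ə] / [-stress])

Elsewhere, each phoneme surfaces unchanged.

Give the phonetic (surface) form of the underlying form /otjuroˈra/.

/o/ (word-initial): in an unstressed syllable, so rule 3 applies → [ə].
/t/ (between /o/ and /j/) fails the environment for rule 1, so it stays [t].
/j/ (between /t/ and /u/) is unaffected → [j].
/u/ (between /j/ and /r/) occurs in an unstressed syllable → [ə] by rule 3.
/r/ — not in any rule's target class → [r].
/o/ — between /r/ and /r/, in an unstressed syllable — surfaces as [ə] (rule 3).
/r/ (between /o/ and /a/): no rule targets it → [r].
/a/ — word-final; rule 3 does not apply here → [a].

[ətjərəˈra]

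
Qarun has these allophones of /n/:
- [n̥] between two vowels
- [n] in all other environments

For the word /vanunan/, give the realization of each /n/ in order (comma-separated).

Occurrence 1 (position 3): between two vowels → [n̥].
Occurrence 2 (position 5): between two vowels → [n̥].
Occurrence 3 (position 7): no conditioning environment matches → elsewhere allophone [n].

[n̥], [n̥], [n]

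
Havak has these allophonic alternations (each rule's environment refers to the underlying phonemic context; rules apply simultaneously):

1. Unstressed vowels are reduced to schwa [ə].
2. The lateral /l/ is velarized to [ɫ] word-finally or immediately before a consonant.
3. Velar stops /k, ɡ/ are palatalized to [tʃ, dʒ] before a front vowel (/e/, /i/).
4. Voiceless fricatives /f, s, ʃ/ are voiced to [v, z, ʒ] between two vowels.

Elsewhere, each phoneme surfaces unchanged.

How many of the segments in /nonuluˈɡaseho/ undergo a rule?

Segments that undergo a rule: /o/ → [ə] (rule 1); /u/ → [ə] (rule 1); /u/ → [ə] (rule 1); /s/ → [z] (rule 4); /e/ → [ə] (rule 1); /o/ → [ə] (rule 1).
All other segments surface unchanged.

6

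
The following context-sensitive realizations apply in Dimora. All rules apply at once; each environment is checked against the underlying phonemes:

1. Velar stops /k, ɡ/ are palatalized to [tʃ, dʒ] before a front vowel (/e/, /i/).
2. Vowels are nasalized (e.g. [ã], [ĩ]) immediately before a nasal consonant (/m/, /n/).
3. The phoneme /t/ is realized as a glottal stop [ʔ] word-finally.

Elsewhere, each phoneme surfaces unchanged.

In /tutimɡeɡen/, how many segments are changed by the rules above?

Segments that undergo a rule: /i/ → [ĩ] (rule 2); /ɡ/ → [dʒ] (rule 1); /ɡ/ → [dʒ] (rule 1); /e/ → [ẽ] (rule 2).
All other segments surface unchanged.

4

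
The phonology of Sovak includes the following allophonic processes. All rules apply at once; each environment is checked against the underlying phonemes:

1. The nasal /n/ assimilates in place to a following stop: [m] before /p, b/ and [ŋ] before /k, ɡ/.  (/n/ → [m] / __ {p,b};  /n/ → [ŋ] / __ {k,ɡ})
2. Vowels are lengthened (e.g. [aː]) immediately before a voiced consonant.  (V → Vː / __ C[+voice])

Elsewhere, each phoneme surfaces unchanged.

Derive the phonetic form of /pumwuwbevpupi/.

[puːmwuːwbeːvpupi]

/p/ (word-initial): no rule targets it → [p].
Rule 2 applies to /u/ (between /p/ and /m/: before a voiced consonant) → [uː].
/m/ — not in any rule's target class → [m].
/w/ (between /m/ and /u/) is unaffected → [w].
/u/ (between /w/ and /w/) occurs before a voiced consonant → [uː] by rule 2.
/w/ (between /u/ and /b/) is unaffected → [w].
/b/ (between /w/ and /e/): no rule targets it → [b].
/e/ (between /b/ and /v/) occurs before a voiced consonant → [eː] by rule 2.
/v/ stays [v].
/p/ (between /v/ and /u/): no rule targets it → [p].
/u/ (between /p/ and /p/) is in the target of rule 2 but the environment (before a voiced consonant) is not met → [u].
/p/ (between /u/ and /i/): no rule targets it → [p].
/i/ (word-final) fails the environment for rule 2, so it stays [i].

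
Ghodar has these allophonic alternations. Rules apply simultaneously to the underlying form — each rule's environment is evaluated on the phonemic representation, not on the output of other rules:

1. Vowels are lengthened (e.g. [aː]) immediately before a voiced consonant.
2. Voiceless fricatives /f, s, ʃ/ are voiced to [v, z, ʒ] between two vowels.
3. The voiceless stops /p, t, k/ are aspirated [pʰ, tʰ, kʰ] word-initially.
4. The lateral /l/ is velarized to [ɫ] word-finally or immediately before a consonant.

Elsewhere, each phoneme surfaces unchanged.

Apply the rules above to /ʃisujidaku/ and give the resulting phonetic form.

[ʃizuːjiːdaku]

/ʃ/ — word-initial; rule 2 does not apply here → [ʃ].
/i/ — between /ʃ/ and /s/; rule 1 does not apply here → [i].
/s/ meets the environment for rule 2 (between two vowels) → [z].
/u/ meets the environment for rule 1 (before a voiced consonant) → [uː].
/j/ stays [j].
Rule 1 applies to /i/ (between /j/ and /d/: before a voiced consonant) → [iː].
/d/ (between /i/ and /a/): no rule targets it → [d].
/a/ — between /d/ and /k/; rule 1 does not apply here → [a].
/k/ (between /a/ and /u/) fails the environment for rule 3, so it stays [k].
/u/ — word-final; rule 1 does not apply here → [u].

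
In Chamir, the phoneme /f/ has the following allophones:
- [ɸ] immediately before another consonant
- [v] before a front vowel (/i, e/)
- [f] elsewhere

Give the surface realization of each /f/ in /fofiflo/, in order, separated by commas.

Occurrence 1 (position 1): no conditioning environment matches → elsewhere allophone [f].
Occurrence 2 (position 3): before a front vowel (/i, e/) → [v].
Occurrence 3 (position 5): immediately before another consonant → [ɸ].

[f], [v], [ɸ]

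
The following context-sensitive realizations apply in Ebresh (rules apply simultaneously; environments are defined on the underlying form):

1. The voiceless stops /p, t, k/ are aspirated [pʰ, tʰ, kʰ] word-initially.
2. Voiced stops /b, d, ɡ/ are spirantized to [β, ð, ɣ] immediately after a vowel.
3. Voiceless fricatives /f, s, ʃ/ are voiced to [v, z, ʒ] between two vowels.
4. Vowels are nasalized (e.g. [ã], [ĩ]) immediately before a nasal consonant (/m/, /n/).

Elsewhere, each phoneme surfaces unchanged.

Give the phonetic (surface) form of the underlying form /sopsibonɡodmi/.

/s/ — word-initial; rule 3 does not apply here → [s].
/o/ (between /s/ and /p/) is in the target of rule 4 but the environment (before a nasal consonant) is not met → [o].
/p/ — between /o/ and /s/; rule 1 does not apply here → [p].
/s/ — between /p/ and /i/; rule 3 does not apply here → [s].
/i/ (between /s/ and /b/) is in the target of rule 4 but the environment (before a nasal consonant) is not met → [i].
/b/ meets the environment for rule 2 (immediately after a vowel) → [β].
/o/ (between /b/ and /n/) occurs before a nasal consonant → [õ] by rule 4.
/n/ — not in any rule's target class → [n].
/ɡ/ (between /n/ and /o/) fails the environment for rule 2, so it stays [ɡ].
/o/ (between /ɡ/ and /d/) fails the environment for rule 4, so it stays [o].
/d/ (between /o/ and /m/): immediately after a vowel, so rule 2 applies → [ð].
/m/ (between /d/ and /i/) is unaffected → [m].
/i/ (word-final) is in the target of rule 4 but the environment (before a nasal consonant) is not met → [i].

[sopsiβõnɡoðmi]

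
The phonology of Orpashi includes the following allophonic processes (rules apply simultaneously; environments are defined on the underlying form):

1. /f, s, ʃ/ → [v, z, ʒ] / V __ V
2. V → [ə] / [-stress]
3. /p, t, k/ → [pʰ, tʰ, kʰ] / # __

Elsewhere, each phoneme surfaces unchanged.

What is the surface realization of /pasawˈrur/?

/p/ (word-initial) occurs word-initially → [pʰ] by rule 3.
/a/ meets the environment for rule 2 (in an unstressed syllable) → [ə].
/s/ — between /a/ and /a/, between two vowels — surfaces as [z] (rule 1).
/a/ meets the environment for rule 2 (in an unstressed syllable) → [ə].
/w/ (between /a/ and /r/) is unaffected → [w].
/r/ (between /w/ and /u/): no rule targets it → [r].
/u/ (between /r/ and /r/): rule 2 targets it, but not in an unstressed syllable → unchanged [u].
/r/ (word-final): no rule targets it → [r].

[pʰəzəwˈrur]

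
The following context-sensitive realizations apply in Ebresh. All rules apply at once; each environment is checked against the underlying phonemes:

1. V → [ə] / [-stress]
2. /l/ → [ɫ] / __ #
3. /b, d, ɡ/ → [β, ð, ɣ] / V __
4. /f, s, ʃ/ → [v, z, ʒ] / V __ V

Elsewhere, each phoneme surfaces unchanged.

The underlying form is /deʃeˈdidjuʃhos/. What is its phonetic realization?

[dəʒəˈðiðjəʃhəs]

/d/ (word-initial): rule 3 targets it, but not immediately after a vowel → unchanged [d].
/e/ meets the environment for rule 1 (in an unstressed syllable) → [ə].
/ʃ/ (between /e/ and /e/): between two vowels, so rule 4 applies → [ʒ].
/e/ — between /ʃ/ and /d/, in an unstressed syllable — surfaces as [ə] (rule 1).
/d/ (between /e/ and /i/) occurs immediately after a vowel → [ð] by rule 3.
/i/ (between /d/ and /d/): rule 1 targets it, but not in an unstressed syllable → unchanged [i].
Rule 3 applies to /d/ (between /i/ and /j/: immediately after a vowel) → [ð].
/j/ (between /d/ and /u/): no rule targets it → [j].
/u/ (between /j/ and /ʃ/) occurs in an unstressed syllable → [ə] by rule 1.
/ʃ/ (between /u/ and /h/) fails the environment for rule 4, so it stays [ʃ].
/h/ (between /ʃ/ and /o/) is unaffected → [h].
Rule 1 applies to /o/ (between /h/ and /s/: in an unstressed syllable) → [ə].
/s/ — word-final; rule 4 does not apply here → [s].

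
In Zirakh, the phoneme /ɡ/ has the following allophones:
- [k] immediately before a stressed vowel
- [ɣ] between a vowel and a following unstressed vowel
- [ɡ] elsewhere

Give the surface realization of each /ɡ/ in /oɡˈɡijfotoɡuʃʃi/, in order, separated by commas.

Occurrence 1 (position 2): no conditioning environment matches → elsewhere allophone [ɡ].
Occurrence 2 (position 3): immediately before a stressed vowel → [k].
Occurrence 3 (position 10): between a vowel and a following unstressed vowel → [ɣ].

[ɡ], [k], [ɣ]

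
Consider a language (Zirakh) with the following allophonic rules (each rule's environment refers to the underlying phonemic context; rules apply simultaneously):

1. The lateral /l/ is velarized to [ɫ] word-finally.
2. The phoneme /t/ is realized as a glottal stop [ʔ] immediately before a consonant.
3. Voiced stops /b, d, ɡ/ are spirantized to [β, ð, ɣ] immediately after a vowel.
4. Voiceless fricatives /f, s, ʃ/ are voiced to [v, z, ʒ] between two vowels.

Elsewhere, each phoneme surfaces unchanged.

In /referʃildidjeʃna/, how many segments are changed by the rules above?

Segments that undergo a rule: /f/ → [v] (rule 4); /d/ → [ð] (rule 3).
All other segments surface unchanged.

2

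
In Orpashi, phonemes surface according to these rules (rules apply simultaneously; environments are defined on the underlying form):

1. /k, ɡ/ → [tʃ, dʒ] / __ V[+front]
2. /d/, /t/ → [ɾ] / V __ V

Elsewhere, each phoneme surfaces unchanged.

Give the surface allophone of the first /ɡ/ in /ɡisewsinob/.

[dʒ]

/ɡ/ meets the environment for rule 1 (before a front vowel) → [dʒ].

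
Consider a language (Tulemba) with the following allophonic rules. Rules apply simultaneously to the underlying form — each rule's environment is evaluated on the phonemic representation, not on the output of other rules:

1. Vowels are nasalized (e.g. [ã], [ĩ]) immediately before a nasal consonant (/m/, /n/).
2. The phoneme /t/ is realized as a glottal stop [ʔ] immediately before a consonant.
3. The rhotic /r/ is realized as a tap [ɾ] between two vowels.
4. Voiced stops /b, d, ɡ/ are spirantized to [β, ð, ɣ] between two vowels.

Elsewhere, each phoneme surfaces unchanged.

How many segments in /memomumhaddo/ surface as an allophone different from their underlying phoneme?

Segments that undergo a rule: /e/ → [ẽ] (rule 1); /o/ → [õ] (rule 1); /u/ → [ũ] (rule 1).
All other segments surface unchanged.

3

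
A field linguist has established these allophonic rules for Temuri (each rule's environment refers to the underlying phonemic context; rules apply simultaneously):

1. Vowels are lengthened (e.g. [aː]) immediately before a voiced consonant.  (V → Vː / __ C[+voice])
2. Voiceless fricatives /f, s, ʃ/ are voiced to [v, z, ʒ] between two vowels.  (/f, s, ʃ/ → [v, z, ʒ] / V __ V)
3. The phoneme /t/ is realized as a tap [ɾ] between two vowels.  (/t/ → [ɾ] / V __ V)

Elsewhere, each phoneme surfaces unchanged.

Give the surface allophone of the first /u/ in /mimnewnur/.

/u/ (between /n/ and /r/) occurs before a voiced consonant → [uː] by rule 1.

[uː]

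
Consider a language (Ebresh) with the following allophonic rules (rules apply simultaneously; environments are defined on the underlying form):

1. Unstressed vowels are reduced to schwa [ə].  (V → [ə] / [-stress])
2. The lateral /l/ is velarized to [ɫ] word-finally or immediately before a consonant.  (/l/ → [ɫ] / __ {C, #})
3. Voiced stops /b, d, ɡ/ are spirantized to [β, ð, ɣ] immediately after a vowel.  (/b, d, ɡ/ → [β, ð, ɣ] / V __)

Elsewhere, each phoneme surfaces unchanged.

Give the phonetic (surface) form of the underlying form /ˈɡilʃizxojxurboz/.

[ˈɡiɫʃəzxəjxərbəz]

/ɡ/ — word-initial; rule 3 does not apply here → [ɡ].
/i/ (between /ɡ/ and /l/): rule 1 targets it, but not in an unstressed syllable → unchanged [i].
/l/ meets the environment for rule 2 (word-finally or immediately before a consonant) → [ɫ].
/ʃ/ (between /l/ and /i/) is unaffected → [ʃ].
/i/ — between /ʃ/ and /z/, in an unstressed syllable — surfaces as [ə] (rule 1).
/z/ — not in any rule's target class → [z].
/x/ (between /z/ and /o/) is unaffected → [x].
Rule 1 applies to /o/ (between /x/ and /j/: in an unstressed syllable) → [ə].
/j/ (between /o/ and /x/) is unaffected → [j].
/x/ (between /j/ and /u/) is unaffected → [x].
/u/ meets the environment for rule 1 (in an unstressed syllable) → [ə].
/r/ stays [r].
/b/ (between /r/ and /o/) fails the environment for rule 3, so it stays [b].
/o/ meets the environment for rule 1 (in an unstressed syllable) → [ə].
/z/ stays [z].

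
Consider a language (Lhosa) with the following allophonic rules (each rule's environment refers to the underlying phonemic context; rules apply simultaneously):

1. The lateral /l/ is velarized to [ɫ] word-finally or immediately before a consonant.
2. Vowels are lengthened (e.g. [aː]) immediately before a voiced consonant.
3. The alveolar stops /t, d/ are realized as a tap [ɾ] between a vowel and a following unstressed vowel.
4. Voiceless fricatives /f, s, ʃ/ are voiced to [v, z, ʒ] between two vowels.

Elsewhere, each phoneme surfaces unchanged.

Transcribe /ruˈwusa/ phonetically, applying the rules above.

[ruːˈwuza]

/u/ (between /r/ and /w/) occurs before a voiced consonant → [uː] by rule 2.
/u/ (between /w/ and /s/) fails the environment for rule 2, so it stays [u].
/s/ meets the environment for rule 4 (between two vowels) → [z].
/a/ — word-final; rule 2 does not apply here → [a].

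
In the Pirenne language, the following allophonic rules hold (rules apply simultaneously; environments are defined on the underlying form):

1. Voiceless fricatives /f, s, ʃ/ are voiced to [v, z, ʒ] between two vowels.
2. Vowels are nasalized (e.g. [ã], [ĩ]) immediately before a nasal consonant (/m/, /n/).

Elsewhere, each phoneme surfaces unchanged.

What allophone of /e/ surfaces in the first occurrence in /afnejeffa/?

[e]

/e/ (between /n/ and /j/) is in the target of rule 2 but the environment (before a nasal consonant) is not met → [e].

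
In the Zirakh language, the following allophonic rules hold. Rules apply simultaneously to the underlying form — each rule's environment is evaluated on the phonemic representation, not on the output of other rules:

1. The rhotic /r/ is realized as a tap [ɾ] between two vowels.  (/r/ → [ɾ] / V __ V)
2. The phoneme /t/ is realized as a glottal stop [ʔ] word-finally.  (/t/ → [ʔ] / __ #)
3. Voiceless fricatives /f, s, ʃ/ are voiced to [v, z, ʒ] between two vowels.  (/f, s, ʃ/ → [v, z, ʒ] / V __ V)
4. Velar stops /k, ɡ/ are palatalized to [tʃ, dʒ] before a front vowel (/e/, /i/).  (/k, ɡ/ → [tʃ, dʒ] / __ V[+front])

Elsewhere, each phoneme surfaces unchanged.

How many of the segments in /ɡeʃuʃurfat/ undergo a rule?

4

Segments that undergo a rule: /ɡ/ → [dʒ] (rule 4); /ʃ/ → [ʒ] (rule 3); /ʃ/ → [ʒ] (rule 3); /t/ → [ʔ] (rule 2).
All other segments surface unchanged.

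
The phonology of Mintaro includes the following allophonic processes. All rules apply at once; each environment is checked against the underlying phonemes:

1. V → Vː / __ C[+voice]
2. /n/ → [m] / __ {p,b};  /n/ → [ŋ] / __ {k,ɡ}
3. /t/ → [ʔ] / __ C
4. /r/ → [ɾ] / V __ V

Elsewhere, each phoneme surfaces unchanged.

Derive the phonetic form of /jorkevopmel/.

/j/ (word-initial): no rule targets it → [j].
/o/ (between /j/ and /r/) occurs before a voiced consonant → [oː] by rule 1.
/r/ — between /o/ and /k/; rule 4 does not apply here → [r].
/k/ (between /r/ and /e/): no rule targets it → [k].
/e/ — between /k/ and /v/, before a voiced consonant — surfaces as [eː] (rule 1).
/v/ stays [v].
/o/ (between /v/ and /p/): rule 1 targets it, but not before a voiced consonant → unchanged [o].
/p/ stays [p].
/m/ (between /p/ and /e/) is unaffected → [m].
Rule 1 applies to /e/ (between /m/ and /l/: before a voiced consonant) → [eː].
/l/ stays [l].

[joːrkeːvopmeːl]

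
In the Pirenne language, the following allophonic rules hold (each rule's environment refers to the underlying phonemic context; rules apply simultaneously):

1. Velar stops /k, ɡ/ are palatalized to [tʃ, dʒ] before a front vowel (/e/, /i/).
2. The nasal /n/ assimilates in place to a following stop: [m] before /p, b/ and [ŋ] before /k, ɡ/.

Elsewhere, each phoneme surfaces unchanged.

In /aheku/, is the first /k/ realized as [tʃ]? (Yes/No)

No

/k/ — between /e/ and /u/; rule 1 does not apply here → [k].
The actual realization is [k], not [tʃ].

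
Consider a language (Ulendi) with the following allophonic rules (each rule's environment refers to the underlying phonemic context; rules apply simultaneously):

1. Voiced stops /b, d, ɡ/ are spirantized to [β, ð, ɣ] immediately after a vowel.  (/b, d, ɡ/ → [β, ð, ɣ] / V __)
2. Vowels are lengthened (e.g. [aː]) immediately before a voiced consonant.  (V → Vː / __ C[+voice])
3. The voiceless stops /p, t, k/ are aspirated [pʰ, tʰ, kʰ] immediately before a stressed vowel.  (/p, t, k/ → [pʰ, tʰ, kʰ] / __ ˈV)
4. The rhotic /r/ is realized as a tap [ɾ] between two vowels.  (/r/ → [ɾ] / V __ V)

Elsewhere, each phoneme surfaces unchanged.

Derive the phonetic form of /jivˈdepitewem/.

/j/ stays [j].
Rule 2 applies to /i/ (between /j/ and /v/: before a voiced consonant) → [iː].
/v/ (between /i/ and /d/) is unaffected → [v].
/d/ (between /v/ and /e/) fails the environment for rule 1, so it stays [d].
/e/ (between /d/ and /p/): rule 2 targets it, but not before a voiced consonant → unchanged [e].
/p/ (between /e/ and /i/) is in the target of rule 3 but the environment (immediately before a stressed vowel) is not met → [p].
/i/ — between /p/ and /t/; rule 2 does not apply here → [i].
/t/ — between /i/ and /e/; rule 3 does not apply here → [t].
Rule 2 applies to /e/ (between /t/ and /w/: before a voiced consonant) → [eː].
/w/ (between /e/ and /e/): no rule targets it → [w].
/e/ meets the environment for rule 2 (before a voiced consonant) → [eː].
/m/ (word-final) is unaffected → [m].

[jiːvˈdepiteːweːm]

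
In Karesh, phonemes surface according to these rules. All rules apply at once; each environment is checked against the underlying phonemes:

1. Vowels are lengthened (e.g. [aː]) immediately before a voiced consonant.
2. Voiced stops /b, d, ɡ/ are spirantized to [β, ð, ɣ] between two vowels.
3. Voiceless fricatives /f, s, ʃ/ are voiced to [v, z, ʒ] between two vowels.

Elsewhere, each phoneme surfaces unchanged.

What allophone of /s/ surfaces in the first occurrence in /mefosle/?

/s/ (between /o/ and /l/) is in the target of rule 3 but the environment (between two vowels) is not met → [s].

[s]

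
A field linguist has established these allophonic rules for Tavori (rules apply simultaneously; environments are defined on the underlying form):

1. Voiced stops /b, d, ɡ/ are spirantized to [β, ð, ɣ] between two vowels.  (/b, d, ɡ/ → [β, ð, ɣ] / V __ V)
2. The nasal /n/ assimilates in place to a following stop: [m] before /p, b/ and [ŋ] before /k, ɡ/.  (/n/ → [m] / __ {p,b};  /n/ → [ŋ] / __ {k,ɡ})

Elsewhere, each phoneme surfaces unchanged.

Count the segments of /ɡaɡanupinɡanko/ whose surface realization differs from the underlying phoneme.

3

Segments that undergo a rule: /ɡ/ → [ɣ] (rule 1); /n/ → [ŋ] (rule 2); /n/ → [ŋ] (rule 2).
All other segments surface unchanged.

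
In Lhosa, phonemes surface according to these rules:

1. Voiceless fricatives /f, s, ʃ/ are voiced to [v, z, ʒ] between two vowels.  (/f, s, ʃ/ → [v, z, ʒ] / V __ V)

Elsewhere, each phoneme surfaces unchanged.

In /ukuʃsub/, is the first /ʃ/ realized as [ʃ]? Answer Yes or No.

Yes

/ʃ/ (between /u/ and /s/) is in the target of rule 1 but the environment (between two vowels) is not met → [ʃ].
The actual realization is [ʃ], which matches [ʃ].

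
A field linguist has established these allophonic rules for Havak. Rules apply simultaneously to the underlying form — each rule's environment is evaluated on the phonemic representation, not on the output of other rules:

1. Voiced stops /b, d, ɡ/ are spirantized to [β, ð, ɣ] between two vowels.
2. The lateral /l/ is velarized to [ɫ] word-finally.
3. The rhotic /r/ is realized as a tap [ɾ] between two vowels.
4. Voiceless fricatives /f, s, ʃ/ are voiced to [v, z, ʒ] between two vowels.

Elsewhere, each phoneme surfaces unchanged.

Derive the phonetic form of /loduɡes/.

[loðuɣes]

/l/ (word-initial): rule 2 targets it, but not word-finally → unchanged [l].
/o/ (between /l/ and /d/): no rule targets it → [o].
/d/ (between /o/ and /u/) occurs between two vowels → [ð] by rule 1.
/u/ (between /d/ and /ɡ/) is unaffected → [u].
/ɡ/ meets the environment for rule 1 (between two vowels) → [ɣ].
/e/ stays [e].
/s/ (word-final) is in the target of rule 4 but the environment (between two vowels) is not met → [s].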